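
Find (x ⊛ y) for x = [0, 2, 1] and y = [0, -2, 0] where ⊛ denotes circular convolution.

(x ⊛ y)[n] = Σ(m=0 to 2) x[m] · y[(n-m) mod 3]

Computing each output sample:
(x ⊛ y)[0] = -2
(x ⊛ y)[1] = 0
(x ⊛ y)[2] = -4

x ⊛ y = [-2, 0, -4]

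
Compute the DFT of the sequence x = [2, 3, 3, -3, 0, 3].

X[k] = Σ(n=0 to 5) x[n] · ω_6^(nk)
where ω_6 = e^(-2πi/6)

Computing each X[k]:
X[0] = 8
X[1] = 6.5000-2.5981i
X[2] = -5.5000+2.5981i
X[3] = 2
X[4] = -5.5000-2.5981i
X[5] = 6.5000+2.5981i

X = [8, 6.5000-2.5981i, -5.5000+2.5981i, 2, -5.5000-2.5981i, 6.5000+2.5981i]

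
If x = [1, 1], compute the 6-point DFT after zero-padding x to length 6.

Original 2-point DFT: [2, 0]
Zero-padded 6-point DFT provides frequency interpolation.

DFT_6([x, 0, ...]) = [2, 1.5000-0.8660i, 0.5000-0.8660i, 0, 0.5000+0.8660i, 1.5000+0.8660i]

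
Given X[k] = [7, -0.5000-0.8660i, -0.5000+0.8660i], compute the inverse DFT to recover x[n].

x[n] = (1/3) Σ(k=0 to 2) X[k] · e^(2πikn/3)

Computing each x[n]:
x[0] = 2
x[1] = 3
x[2] = 2

x = [2, 3, 2]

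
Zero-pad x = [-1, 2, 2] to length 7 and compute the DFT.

Original 3-point DFT: [3, -3, -3]
Zero-padded 7-point DFT provides frequency interpolation.

DFT_7([x, 0, ...]) = [3, -0.1981-3.5135i, -3.2470-1.0821i, -1.5550+0.6959i, -1.5550-0.6959i, -3.2470+1.0821i, -0.1981+3.5135i]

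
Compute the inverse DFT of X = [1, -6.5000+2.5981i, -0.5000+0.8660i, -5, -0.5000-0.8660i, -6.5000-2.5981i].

x[n] = (1/6) Σ(k=0 to 5) X[k] · e^(2πikn/6)

Computing each x[n]:
x[0] = -3
x[1] = -1
x[2] = 0
x[3] = 3
x[4] = 1
x[5] = 1

x = [-3, -1, 0, 3, 1, 1]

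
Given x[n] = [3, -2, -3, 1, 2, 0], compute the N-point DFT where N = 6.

X[k] = Σ(n=0 to 5) x[n] · ω_6^(nk)
where ω_6 = e^(-2πi/6)

Computing each X[k]:
X[0] = 1
X[1] = 1.5000+6.0622i
X[2] = 5.5000-2.5981i
X[3] = 3
X[4] = 5.5000+2.5981i
X[5] = 1.5000-6.0622i

X = [1, 1.5000+6.0622i, 5.5000-2.5981i, 3, 5.5000+2.5981i, 1.5000-6.0622i]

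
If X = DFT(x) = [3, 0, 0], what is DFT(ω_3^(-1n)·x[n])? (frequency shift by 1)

Modulation property: DFT(ω_3^(-1n)·x[n]) = X[(k-1) mod 3], so circularly shift X by 1 positions.

X[k-1] = [0, 3, 0]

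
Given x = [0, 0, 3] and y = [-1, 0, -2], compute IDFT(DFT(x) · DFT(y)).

(x ⊛ y)[n] = Σ(m=0 to 2) x[m] · y[(n-m) mod 3]

Computing each output sample:
(x ⊛ y)[0] = 0
(x ⊛ y)[1] = -6
(x ⊛ y)[2] = -3

x ⊛ y = [0, -6, -3]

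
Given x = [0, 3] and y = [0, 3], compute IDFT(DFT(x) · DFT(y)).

(x ⊛ y)[n] = Σ(m=0 to 1) x[m] · y[(n-m) mod 2]

Computing each output sample:
(x ⊛ y)[0] = 9
(x ⊛ y)[1] = 0

x ⊛ y = [9, 0]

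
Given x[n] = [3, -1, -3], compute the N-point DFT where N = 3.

X[k] = Σ(n=0 to 2) x[n] · ω_3^(nk)
where ω_3 = e^(-2πi/3)

Computing each X[k]:
X[0] = -1
X[1] = 5.0000-1.7321i
X[2] = 5.0000+1.7321i

X = [-1, 5.0000-1.7321i, 5.0000+1.7321i]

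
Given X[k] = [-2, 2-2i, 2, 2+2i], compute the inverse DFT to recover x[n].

x[n] = (1/4) Σ(k=0 to 3) X[k] · e^(2πikn/4)

Computing each x[n]:
x[0] = 1
x[1] = 0
x[2] = -1
x[3] = -2

x = [1, 0, -1, -2]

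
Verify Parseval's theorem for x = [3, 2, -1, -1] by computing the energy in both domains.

Time domain:
Σ|x[n]|² = |3|² + |2|² + |-1|² + |-1|² = 15.0000

Frequency domain:
(1/4)Σ|X[k]|² = (1/4)(|3|² + |4-3i|² + |1|² + |4+3i|²) = (1/4)·60.0000 = 15.0000

Both sides agree, confirming Parseval's theorem.

Σ|x[n]|² = (1/N)Σ|X[k]|² = 15.0000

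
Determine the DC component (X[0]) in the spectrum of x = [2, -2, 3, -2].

X[0] = Σ(n=0 to 3) x[n] · ω_4^0 = Σ x[n]
= (2) + (-2) + (3) + (-2)

X[0] = 1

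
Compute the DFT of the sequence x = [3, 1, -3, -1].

X[k] = Σ(n=0 to 3) x[n] · ω_4^(nk)
where ω_4 = e^(-2πi/4)

Computing each X[k]:
X[0] = 0
X[1] = 6-2i
X[2] = 0
X[3] = 6+2i

X = [0, 6-2i, 0, 6+2i]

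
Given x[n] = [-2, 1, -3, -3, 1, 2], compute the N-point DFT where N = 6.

X[k] = Σ(n=0 to 5) x[n] · ω_6^(nk)
where ω_6 = e^(-2πi/6)

Computing each X[k]:
X[0] = -4
X[1] = 3.5000+4.3301i
X[2] = -5.5000-2.5981i
X[3] = -4
X[4] = -5.5000+2.5981i
X[5] = 3.5000-4.3301i

X = [-4, 3.5000+4.3301i, -5.5000-2.5981i, -4, -5.5000+2.5981i, 3.5000-4.3301i]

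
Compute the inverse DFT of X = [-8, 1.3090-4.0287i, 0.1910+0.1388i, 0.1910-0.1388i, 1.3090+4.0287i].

x[n] = (1/5) Σ(k=0 to 4) X[k] · e^(2πikn/5)

Computing each x[n]:
x[0] = -1
x[1] = 0
x[2] = -1
x[3] = -3
x[4] = -3

x = [-1, 0, -1, -3, -3]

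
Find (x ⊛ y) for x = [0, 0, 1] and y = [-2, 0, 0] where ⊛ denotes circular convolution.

(x ⊛ y)[n] = Σ(m=0 to 2) x[m] · y[(n-m) mod 3]

Computing each output sample:
(x ⊛ y)[0] = 0
(x ⊛ y)[1] = 0
(x ⊛ y)[2] = -2

x ⊛ y = [0, 0, -2]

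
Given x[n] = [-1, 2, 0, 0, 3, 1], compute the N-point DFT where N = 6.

X[k] = Σ(n=0 to 5) x[n] · ω_6^(nk)
where ω_6 = e^(-2πi/6)

Computing each X[k]:
X[0] = 5
X[1] = -1.0000+1.7321i
X[2] = -4.0000-3.4641i
X[3] = -1
X[4] = -4.0000+3.4641i
X[5] = -1.0000-1.7321i

X = [5, -1.0000+1.7321i, -4.0000-3.4641i, -1, -4.0000+3.4641i, -1.0000-1.7321i]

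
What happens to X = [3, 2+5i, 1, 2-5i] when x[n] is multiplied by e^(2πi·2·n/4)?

Modulation property: DFT(ω_4^(-2n)·x[n]) = X[(k-2) mod 4], so circularly shift X by 2 positions.

X[k-2] = [1, 2-5i, 3, 2+5i]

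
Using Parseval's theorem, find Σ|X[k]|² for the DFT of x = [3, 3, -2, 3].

Parseval: Σ|x[n]|² = (1/N)Σ|X[k]|², so Σ|X[k]|² = N·Σ|x[n]|² = 4·31.0000

Σ|X[k]|² = N·Σ|x[n]|² = 4·31.0000 = 124.0000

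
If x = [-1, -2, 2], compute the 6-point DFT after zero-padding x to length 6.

Original 3-point DFT: [-1, -1.0000+3.4641i, -1.0000-3.4641i]
Zero-padded 6-point DFT provides frequency interpolation.

DFT_6([x, 0, ...]) = [-1, -3, -1.0000+3.4641i, 3, -1.0000-3.4641i, -3]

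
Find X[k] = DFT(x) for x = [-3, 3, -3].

X[k] = Σ(n=0 to 2) x[n] · ω_3^(nk)
where ω_3 = e^(-2πi/3)

Computing each X[k]:
X[0] = -3
X[1] = -3.0000-5.1962i
X[2] = -3.0000+5.1962i

X = [-3, -3.0000-5.1962i, -3.0000+5.1962i]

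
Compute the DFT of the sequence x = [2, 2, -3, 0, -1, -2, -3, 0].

X[k] = Σ(n=0 to 7) x[n] · ω_8^(nk)
where ω_8 = e^(-2πi/8)

Computing each X[k]:
X[0] = -5
X[1] = 5.8284-2.8284i
X[2] = 7
X[3] = 0.1716-2.8284i
X[4] = -5
X[5] = 0.1716+2.8284i
X[6] = 7
X[7] = 5.8284+2.8284i

X = [-5, 5.8284-2.8284i, 7, 0.1716-2.8284i, -5, 0.1716+2.8284i, 7, 5.8284+2.8284i]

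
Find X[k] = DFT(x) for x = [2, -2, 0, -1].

X[k] = Σ(n=0 to 3) x[n] · ω_4^(nk)
where ω_4 = e^(-2πi/4)

Computing each X[k]:
X[0] = -1
X[1] = 2+1i
X[2] = 5
X[3] = 2-1i

X = [-1, 2+1i, 5, 2-1i]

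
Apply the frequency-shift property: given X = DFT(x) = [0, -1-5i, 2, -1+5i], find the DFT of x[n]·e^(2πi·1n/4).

Modulation property: DFT(ω_4^(-1n)·x[n]) = X[(k-1) mod 4], so circularly shift X by 1 positions.

X[k-1] = [-1+5i, 0, -1-5i, 2]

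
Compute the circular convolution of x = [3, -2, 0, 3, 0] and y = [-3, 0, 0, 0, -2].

(x ⊛ y)[n] = Σ(m=0 to 4) x[m] · y[(n-m) mod 5]

Computing each output sample:
(x ⊛ y)[0] = -5
(x ⊛ y)[1] = 6
(x ⊛ y)[2] = -6
(x ⊛ y)[3] = -9
(x ⊛ y)[4] = -6

x ⊛ y = [-5, 6, -6, -9, -6]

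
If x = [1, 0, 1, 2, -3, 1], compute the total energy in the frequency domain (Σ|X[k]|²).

Parseval: Σ|x[n]|² = (1/N)Σ|X[k]|², so Σ|X[k]|² = N·Σ|x[n]|² = 6·16.0000

Σ|X[k]|² = N·Σ|x[n]|² = 6·16.0000 = 96.0000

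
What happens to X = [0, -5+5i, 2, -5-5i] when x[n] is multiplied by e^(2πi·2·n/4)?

Modulation property: DFT(ω_4^(-2n)·x[n]) = X[(k-2) mod 4], so circularly shift X by 2 positions.

X[k-2] = [2, -5-5i, 0, -5+5i]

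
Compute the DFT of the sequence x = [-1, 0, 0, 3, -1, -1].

X[k] = Σ(n=0 to 5) x[n] · ω_6^(nk)
where ω_6 = e^(-2πi/6)

Computing each X[k]:
X[0] = 0
X[1] = -4.0000-1.7321i
X[2] = 3
X[3] = -4
X[4] = 3
X[5] = -4.0000+1.7321i

X = [0, -4.0000-1.7321i, 3, -4, 3, -4.0000+1.7321i]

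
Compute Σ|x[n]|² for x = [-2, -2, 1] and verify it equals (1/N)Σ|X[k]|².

Time domain:
Σ|x[n]|² = |-2|² + |-2|² + |1|² = 9.0000

Frequency domain:
(1/3)Σ|X[k]|² = (1/3)(|-3|² + |-1.5000+2.5981i|² + |-1.5000-2.5981i|²) = (1/3)·27.0000 = 9.0000

Both sides agree, confirming Parseval's theorem.

Σ|x[n]|² = (1/N)Σ|X[k]|² = 9.0000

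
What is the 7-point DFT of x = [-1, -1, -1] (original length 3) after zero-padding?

Original 3-point DFT: [-3, 0, 0]
Zero-padded 7-point DFT provides frequency interpolation.

DFT_7([x, 0, ...]) = [-3, -1.4010+1.7568i, 0.1235+0.5410i, -0.7225-0.3479i, -0.7225+0.3479i, 0.1235-0.5410i, -1.4010-1.7568i]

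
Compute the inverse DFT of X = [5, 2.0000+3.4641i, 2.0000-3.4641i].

x[n] = (1/3) Σ(k=0 to 2) X[k] · e^(2πikn/3)

Computing each x[n]:
x[0] = 3
x[1] = -1
x[2] = 3

x = [3, -1, 3]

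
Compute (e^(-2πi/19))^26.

Since ω_19^19 = 1, powers reduce modulo 19.
26 mod 19 = 7
So ω_19^26 = ω_19^7 = e^(-2πi·7/19)

ω_19^26 = ω_19^7 = -0.6773-0.7357i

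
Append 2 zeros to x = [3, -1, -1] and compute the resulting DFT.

Original 3-point DFT: [1, 4, 4]
Zero-padded 5-point DFT provides frequency interpolation.

DFT_5([x, 0, ...]) = [1, 3.5000+1.5388i, 3.5000-0.3633i, 3.5000+0.3633i, 3.5000-1.5388i]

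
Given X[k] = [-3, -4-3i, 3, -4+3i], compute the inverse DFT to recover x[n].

x[n] = (1/4) Σ(k=0 to 3) X[k] · e^(2πikn/4)

Computing each x[n]:
x[0] = -2
x[1] = 0
x[2] = 2
x[3] = -3

x = [-2, 0, 2, -3]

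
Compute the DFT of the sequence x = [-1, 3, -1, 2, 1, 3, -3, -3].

X[k] = Σ(n=0 to 7) x[n] · ω_8^(nk)
where ω_8 = e^(-2πi/8)

Computing each X[k]:
X[0] = 1
X[1] = -5.5355-5.5355i
X[2] = 4-7i
X[3] = 1.5355-1.5355i
X[4] = -9
X[5] = 1.5355+1.5355i
X[6] = 4+7i
X[7] = -5.5355+5.5355i

X = [1, -5.5355-5.5355i, 4-7i, 1.5355-1.5355i, -9, 1.5355+1.5355i, 4+7i, -5.5355+5.5355i]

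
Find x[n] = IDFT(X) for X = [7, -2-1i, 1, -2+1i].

x[n] = (1/4) Σ(k=0 to 3) X[k] · e^(2πikn/4)

Computing each x[n]:
x[0] = 1
x[1] = 2
x[2] = 3
x[3] = 1

x = [1, 2, 3, 1]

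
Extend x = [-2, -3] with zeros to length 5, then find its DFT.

Original 2-point DFT: [-5, 1]
Zero-padded 5-point DFT provides frequency interpolation.

DFT_5([x, 0, ...]) = [-5, -2.9271+2.8532i, 0.4271+1.7634i, 0.4271-1.7634i, -2.9271-2.8532i]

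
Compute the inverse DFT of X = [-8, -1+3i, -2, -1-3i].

x[n] = (1/4) Σ(k=0 to 3) X[k] · e^(2πikn/4)

Computing each x[n]:
x[0] = -3
x[1] = -3
x[2] = -2
x[3] = 0

x = [-3, -3, -2, 0]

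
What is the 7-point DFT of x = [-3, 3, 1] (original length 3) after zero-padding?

Original 3-point DFT: [1, -5.0000-1.7321i, -5.0000+1.7321i]
Zero-padded 7-point DFT provides frequency interpolation.

DFT_7([x, 0, ...]) = [1, -1.3521-3.3204i, -4.5685-2.4909i, -5.0794-0.5198i, -5.0794+0.5198i, -4.5685+2.4909i, -1.3521+3.3204i]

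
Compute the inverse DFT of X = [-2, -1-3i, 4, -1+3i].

x[n] = (1/4) Σ(k=0 to 3) X[k] · e^(2πikn/4)

Computing each x[n]:
x[0] = 0
x[1] = 0
x[2] = 1
x[3] = -3

x = [0, 0, 1, -3]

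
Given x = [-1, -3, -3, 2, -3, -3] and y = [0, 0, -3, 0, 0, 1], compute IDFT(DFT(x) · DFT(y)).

(x ⊛ y)[n] = Σ(m=0 to 5) x[m] · y[(n-m) mod 6]

Computing each output sample:
(x ⊛ y)[0] = 6
(x ⊛ y)[1] = 6
(x ⊛ y)[2] = 5
(x ⊛ y)[3] = 6
(x ⊛ y)[4] = 6
(x ⊛ y)[5] = -7

x ⊛ y = [6, 6, 5, 6, 6, -7]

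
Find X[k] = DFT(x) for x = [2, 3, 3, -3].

X[k] = Σ(n=0 to 3) x[n] · ω_4^(nk)
where ω_4 = e^(-2πi/4)

Computing each X[k]:
X[0] = 5
X[1] = -1-6i
X[2] = 5
X[3] = -1+6i

X = [5, -1-6i, 5, -1+6i]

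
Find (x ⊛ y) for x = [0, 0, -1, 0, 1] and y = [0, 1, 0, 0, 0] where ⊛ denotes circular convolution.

(x ⊛ y)[n] = Σ(m=0 to 4) x[m] · y[(n-m) mod 5]

Computing each output sample:
(x ⊛ y)[0] = 1
(x ⊛ y)[1] = 0
(x ⊛ y)[2] = 0
(x ⊛ y)[3] = -1
(x ⊛ y)[4] = 0

x ⊛ y = [1, 0, 0, -1, 0]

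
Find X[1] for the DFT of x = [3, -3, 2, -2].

X[1] = Σ(n=0 to 3) x[n] · ω_4^(1n) where ω_4 = e^(-2πi/4)
= (3)·ω_4^0 + (-3)·ω_4^1 + (2)·ω_4^2 + (-2)·ω_4^3

X[1] = 1+1i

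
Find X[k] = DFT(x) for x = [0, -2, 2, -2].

X[k] = Σ(n=0 to 3) x[n] · ω_4^(nk)
where ω_4 = e^(-2πi/4)

Computing each X[k]:
X[0] = -2
X[1] = -2
X[2] = 6
X[3] = -2

X = [-2, -2, 6, -2]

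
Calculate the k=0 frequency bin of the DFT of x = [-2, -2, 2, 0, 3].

X[0] = Σ(n=0 to 4) x[n] · ω_5^0 = Σ x[n]
= (-2) + (-2) + (2) + (0) + (3)

X[0] = 1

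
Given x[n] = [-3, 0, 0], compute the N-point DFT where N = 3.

X[k] = Σ(n=0 to 2) x[n] · ω_3^(nk)
where ω_3 = e^(-2πi/3)

Computing each X[k]:
X[0] = -3
X[1] = -3
X[2] = -3

X = [-3, -3, -3]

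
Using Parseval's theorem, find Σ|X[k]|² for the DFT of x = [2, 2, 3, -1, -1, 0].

Parseval: Σ|x[n]|² = (1/N)Σ|X[k]|², so Σ|X[k]|² = N·Σ|x[n]|² = 6·19.0000

Σ|X[k]|² = N·Σ|x[n]|² = 6·19.0000 = 114.0000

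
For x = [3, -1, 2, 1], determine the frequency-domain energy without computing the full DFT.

Parseval: Σ|x[n]|² = (1/N)Σ|X[k]|², so Σ|X[k]|² = N·Σ|x[n]|² = 4·15.0000

Σ|X[k]|² = N·Σ|x[n]|² = 4·15.0000 = 60.0000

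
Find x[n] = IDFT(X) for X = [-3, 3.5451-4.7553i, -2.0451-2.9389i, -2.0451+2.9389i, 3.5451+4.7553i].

x[n] = (1/5) Σ(k=0 to 4) X[k] · e^(2πikn/5)

Computing each x[n]:
x[0] = 0
x[1] = 3
x[2] = -2
x[3] = -2
x[4] = -2

x = [0, 3, -2, -2, -2]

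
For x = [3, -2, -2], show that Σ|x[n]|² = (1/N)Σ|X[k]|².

Time domain:
Σ|x[n]|² = |3|² + |-2|² + |-2|² = 17.0000

Frequency domain:
(1/3)Σ|X[k]|² = (1/3)(|-1|² + |5|² + |5|²) = (1/3)·51.0000 = 17.0000

Both sides agree, confirming Parseval's theorem.

Σ|x[n]|² = (1/N)Σ|X[k]|² = 17.0000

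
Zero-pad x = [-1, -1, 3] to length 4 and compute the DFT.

Original 3-point DFT: [1, -2.0000+3.4641i, -2.0000-3.4641i]
Zero-padded 4-point DFT provides frequency interpolation.

DFT_4([x, 0, ...]) = [1, -4+1i, 3, -4-1i]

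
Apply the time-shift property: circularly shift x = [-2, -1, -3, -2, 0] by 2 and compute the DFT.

Time shift by 2: X_shifted[k] = ω_5^(2k) · X[k]
Shifted x = [-2, 0, -2, -1, -3]

DFT(x[n-2]) = [-8, -0.5000-2.2654i, -0.5000-2.7144i, -0.5000+2.7144i, -0.5000+2.2654i]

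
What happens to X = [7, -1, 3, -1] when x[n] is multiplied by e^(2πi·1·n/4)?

Modulation property: DFT(ω_4^(-1n)·x[n]) = X[(k-1) mod 4], so circularly shift X by 1 positions.

X[k-1] = [-1, 7, -1, 3]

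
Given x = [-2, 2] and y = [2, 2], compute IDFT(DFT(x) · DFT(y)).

(x ⊛ y)[n] = Σ(m=0 to 1) x[m] · y[(n-m) mod 2]

Computing each output sample:
(x ⊛ y)[0] = 0
(x ⊛ y)[1] = 0

x ⊛ y = [0, 0]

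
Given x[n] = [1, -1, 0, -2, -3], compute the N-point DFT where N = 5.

X[k] = Σ(n=0 to 4) x[n] · ω_5^(nk)
where ω_5 = e^(-2πi/5)

Computing each X[k]:
X[0] = -5
X[1] = 1.3820-3.0777i
X[2] = 3.6180+0.7265i
X[3] = 3.6180-0.7265i
X[4] = 1.3820+3.0777i

X = [-5, 1.3820-3.0777i, 3.6180+0.7265i, 3.6180-0.7265i, 1.3820+3.0777i]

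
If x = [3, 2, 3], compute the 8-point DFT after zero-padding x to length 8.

Original 3-point DFT: [8, 0.5000+0.8660i, 0.5000-0.8660i]
Zero-padded 8-point DFT provides frequency interpolation.

DFT_8([x, 0, ...]) = [8, 4.4142-4.4142i, -2i, 1.5858+1.5858i, 4, 1.5858-1.5858i, 2i, 4.4142+4.4142i]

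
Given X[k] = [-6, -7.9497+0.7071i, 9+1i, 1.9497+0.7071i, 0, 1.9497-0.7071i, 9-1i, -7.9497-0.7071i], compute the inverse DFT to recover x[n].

x[n] = (1/8) Σ(k=0 to 7) X[k] · e^(2πikn/8)

Computing each x[n]:
x[0] = 0
x[1] = -3
x[2] = -3
x[3] = 1
x[4] = 3
x[5] = 1
x[6] = -3
x[7] = -2

x = [0, -3, -3, 1, 3, 1, -3, -2]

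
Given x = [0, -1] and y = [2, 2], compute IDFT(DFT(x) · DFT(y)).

(x ⊛ y)[n] = Σ(m=0 to 1) x[m] · y[(n-m) mod 2]

Computing each output sample:
(x ⊛ y)[0] = -2
(x ⊛ y)[1] = -2

x ⊛ y = [-2, -2]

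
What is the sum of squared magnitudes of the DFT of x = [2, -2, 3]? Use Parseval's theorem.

Parseval: Σ|x[n]|² = (1/N)Σ|X[k]|², so Σ|X[k]|² = N·Σ|x[n]|² = 3·17.0000

Σ|X[k]|² = N·Σ|x[n]|² = 3·17.0000 = 51.0000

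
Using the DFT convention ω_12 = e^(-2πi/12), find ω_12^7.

ω_12^7 = e^(-2πi·7/12)
= cos(-2π·7/12) + i·sin(-2π·7/12)
= cos(-14π/12) + i·sin(-14π/12)

ω_12^7 = cos(-14π/12) + i·sin(-14π/12) = -0.8660+0.5000i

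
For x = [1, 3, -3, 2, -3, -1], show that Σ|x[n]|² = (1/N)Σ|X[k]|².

Time domain:
Σ|x[n]|² = |1|² + |3|² + |-3|² + |2|² + |-3|² + |-1|² = 33.0000

Frequency domain:
(1/6)Σ|X[k]|² = (1/6)(|-1|² + |3.0000-3.4641i|² + |5.0000-3.4641i|² + |-9|² + |5.0000+3.4641i|² + |3.0000+3.4641i|²) = (1/6)·198.0000 = 33.0000

Both sides agree, confirming Parseval's theorem.

Σ|x[n]|² = (1/N)Σ|X[k]|² = 33.0000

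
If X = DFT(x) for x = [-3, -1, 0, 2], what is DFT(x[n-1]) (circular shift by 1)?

Time shift by 1: X_shifted[k] = ω_4^(1k) · X[k]
Shifted x = [2, -3, -1, 0]

DFT(x[n-1]) = [-2, 3+3i, 4, 3-3i]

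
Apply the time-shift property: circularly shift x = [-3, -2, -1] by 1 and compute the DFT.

Time shift by 1: X_shifted[k] = ω_3^(1k) · X[k]
Shifted x = [-1, -3, -2]

DFT(x[n-1]) = [-6, 1.5000+0.8660i, 1.5000-0.8660i]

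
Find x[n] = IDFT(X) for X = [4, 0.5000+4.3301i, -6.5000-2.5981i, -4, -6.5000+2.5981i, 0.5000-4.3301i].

x[n] = (1/6) Σ(k=0 to 5) X[k] · e^(2πikn/6)

Computing each x[n]:
x[0] = -2
x[1] = 2
x[2] = -1
x[3] = -1
x[4] = 3
x[5] = 3

x = [-2, 2, -1, -1, 3, 3]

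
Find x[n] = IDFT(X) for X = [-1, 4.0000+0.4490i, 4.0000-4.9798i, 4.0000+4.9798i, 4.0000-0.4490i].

x[n] = (1/5) Σ(k=0 to 4) X[k] · e^(2πikn/5)

Computing each x[n]:
x[0] = 3
x[1] = 0
x[2] = -3
x[3] = 1
x[4] = -2

x = [3, 0, -3, 1, -2]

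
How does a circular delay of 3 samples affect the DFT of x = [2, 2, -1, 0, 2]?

Time shift by 3: X_shifted[k] = ω_5^(3k) · X[k]
Shifted x = [-1, 0, 2, 2, 2]

DFT(x[n-3]) = [5, -3.6180+1.9021i, -1.3820+1.1756i, -1.3820-1.1756i, -3.6180-1.9021i]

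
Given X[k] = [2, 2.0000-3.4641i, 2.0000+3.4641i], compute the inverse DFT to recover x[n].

x[n] = (1/3) Σ(k=0 to 2) X[k] · e^(2πikn/3)

Computing each x[n]:
x[0] = 2
x[1] = 2
x[2] = -2

x = [2, 2, -2]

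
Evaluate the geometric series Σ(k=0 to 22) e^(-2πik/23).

Sum of all nth roots of unity equals 0 for n > 1 (geometric series with r ≠ 1).

0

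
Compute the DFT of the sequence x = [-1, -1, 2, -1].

X[k] = Σ(n=0 to 3) x[n] · ω_4^(nk)
where ω_4 = e^(-2πi/4)

Computing each X[k]:
X[0] = -1
X[1] = -3
X[2] = 3
X[3] = -3

X = [-1, -3, 3, -3]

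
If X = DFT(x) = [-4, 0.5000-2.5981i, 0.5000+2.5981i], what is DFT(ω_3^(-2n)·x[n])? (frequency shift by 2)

Modulation property: DFT(ω_3^(-2n)·x[n]) = X[(k-2) mod 3], so circularly shift X by 2 positions.

X[k-2] = [0.5000-2.5981i, 0.5000+2.5981i, -4]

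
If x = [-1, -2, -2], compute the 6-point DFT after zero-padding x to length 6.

Original 3-point DFT: [-5, 1, 1]
Zero-padded 6-point DFT provides frequency interpolation.

DFT_6([x, 0, ...]) = [-5, -1.0000+3.4641i, 1, -1, 1, -1.0000-3.4641i]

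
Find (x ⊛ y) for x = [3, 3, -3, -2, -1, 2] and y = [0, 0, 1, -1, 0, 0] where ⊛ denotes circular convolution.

(x ⊛ y)[n] = Σ(m=0 to 5) x[m] · y[(n-m) mod 6]

Computing each output sample:
(x ⊛ y)[0] = 1
(x ⊛ y)[1] = 3
(x ⊛ y)[2] = 1
(x ⊛ y)[3] = 0
(x ⊛ y)[4] = -6
(x ⊛ y)[5] = 1

x ⊛ y = [1, 3, 1, 0, -6, 1]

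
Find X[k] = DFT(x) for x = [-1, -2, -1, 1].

X[k] = Σ(n=0 to 3) x[n] · ω_4^(nk)
where ω_4 = e^(-2πi/4)

Computing each X[k]:
X[0] = -3
X[1] = 3i
X[2] = -1
X[3] = -3i

X = [-3, 3i, -1, -3i]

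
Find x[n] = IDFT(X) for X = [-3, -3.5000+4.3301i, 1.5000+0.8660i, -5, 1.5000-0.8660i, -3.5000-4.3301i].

x[n] = (1/6) Σ(k=0 to 5) X[k] · e^(2πikn/6)

Computing each x[n]:
x[0] = -2
x[1] = -2
x[2] = -2
x[3] = 2
x[4] = 0
x[5] = 1

x = [-2, -2, -2, 2, 0, 1]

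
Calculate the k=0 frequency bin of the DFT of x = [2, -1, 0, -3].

X[0] = Σ(n=0 to 3) x[n] · ω_4^0 = Σ x[n]
= (2) + (-1) + (0) + (-3)

X[0] = -2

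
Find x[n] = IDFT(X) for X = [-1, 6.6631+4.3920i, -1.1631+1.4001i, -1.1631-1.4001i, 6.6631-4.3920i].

x[n] = (1/5) Σ(k=0 to 4) X[k] · e^(2πikn/5)

Computing each x[n]:
x[0] = 2
x[1] = -1
x[2] = -3
x[3] = -2
x[4] = 3

x = [2, -1, -3, -2, 3]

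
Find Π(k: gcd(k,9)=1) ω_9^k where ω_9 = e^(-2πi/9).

The primitive 9th roots of unity are ω_9^k for k coprime to 9: k ∈ {1, 2, 4, 5, 7, 8}
Their product equals the constant term of the cyclotomic polynomial Φ_9(x) up to sign.
For n ≥ 3, the product of all primitive nth roots of unity is 1. (For n=1 it is 1; for n=2 it is -1.)

1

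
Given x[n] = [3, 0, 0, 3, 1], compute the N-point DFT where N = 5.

X[k] = Σ(n=0 to 4) x[n] · ω_5^(nk)
where ω_5 = e^(-2πi/5)

Computing each X[k]:
X[0] = 7
X[1] = 0.8820+2.7144i
X[2] = 3.1180-2.2654i
X[3] = 3.1180+2.2654i
X[4] = 0.8820-2.7144i

X = [7, 0.8820+2.7144i, 3.1180-2.2654i, 3.1180+2.2654i, 0.8820-2.7144i]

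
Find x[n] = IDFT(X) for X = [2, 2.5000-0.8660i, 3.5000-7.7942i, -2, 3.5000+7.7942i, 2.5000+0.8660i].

x[n] = (1/6) Σ(k=0 to 5) X[k] · e^(2πikn/6)

Computing each x[n]:
x[0] = 2
x[1] = 3
x[2] = -3
x[3] = 1
x[4] = 1
x[5] = -2

x = [2, 3, -3, 1, 1, -2]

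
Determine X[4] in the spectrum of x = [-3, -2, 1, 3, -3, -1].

X[4] = Σ(n=0 to 5) x[n] · ω_6^(4n) where ω_6 = e^(-2πi/6)
= (-3)·ω_6^0 + (-2)·ω_6^4 + (1)·ω_6^8 + (3)·ω_6^12 + (-3)·ω_6^16 + (-1)·ω_6^20

X[4] = 2.5000-4.3301i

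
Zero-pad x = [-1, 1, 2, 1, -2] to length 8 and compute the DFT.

Original 5-point DFT: [1, -3.7361-3.4410i, 0.7361-0.8123i, 0.7361+0.8123i, -3.7361+3.4410i]
Zero-padded 8-point DFT provides frequency interpolation.

DFT_8([x, 0, ...]) = [1, 1.0000-3.4142i, -5, 1.0000+0.5858i, -3, 1.0000-0.5858i, -5, 1.0000+3.4142i]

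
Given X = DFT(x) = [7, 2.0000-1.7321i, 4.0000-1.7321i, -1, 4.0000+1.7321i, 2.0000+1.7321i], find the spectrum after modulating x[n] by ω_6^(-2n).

Modulation property: DFT(ω_6^(-2n)·x[n]) = X[(k-2) mod 6], so circularly shift X by 2 positions.

X[k-2] = [4.0000+1.7321i, 2.0000+1.7321i, 7, 2.0000-1.7321i, 4.0000-1.7321i, -1]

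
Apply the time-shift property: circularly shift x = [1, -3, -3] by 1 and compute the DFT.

Time shift by 1: X_shifted[k] = ω_3^(1k) · X[k]
Shifted x = [-3, 1, -3]

DFT(x[n-1]) = [-5, -2.0000-3.4641i, -2.0000+3.4641i]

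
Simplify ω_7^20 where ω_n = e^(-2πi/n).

Since ω_7^7 = 1, powers reduce modulo 7.
20 mod 7 = 6
So ω_7^20 = ω_7^6 = e^(-2πi·6/7)

ω_7^20 = ω_7^6 = 0.6235+0.7818i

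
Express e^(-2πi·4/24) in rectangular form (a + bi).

ω_24^4 = e^(-2πi·4/24)
= cos(-2π·4/24) + i·sin(-2π·4/24)
= cos(-8π/24) + i·sin(-8π/24)

ω_24^4 = cos(-8π/24) + i·sin(-8π/24) = 0.5000-0.8660i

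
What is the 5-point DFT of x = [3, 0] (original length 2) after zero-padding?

Original 2-point DFT: [3, 3]
Zero-padded 5-point DFT provides frequency interpolation.

DFT_5([x, 0, ...]) = [3, 3, 3, 3, 3]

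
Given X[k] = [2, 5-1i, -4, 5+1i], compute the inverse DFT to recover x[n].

x[n] = (1/4) Σ(k=0 to 3) X[k] · e^(2πikn/4)

Computing each x[n]:
x[0] = 2
x[1] = 2
x[2] = -3
x[3] = 1

x = [2, 2, -3, 1]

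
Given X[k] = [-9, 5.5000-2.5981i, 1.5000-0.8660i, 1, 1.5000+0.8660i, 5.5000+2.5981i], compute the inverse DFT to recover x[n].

x[n] = (1/6) Σ(k=0 to 5) X[k] · e^(2πikn/6)

Computing each x[n]:
x[0] = 1
x[1] = 0
x[2] = -2
x[3] = -3
x[4] = -3
x[5] = -2

x = [1, 0, -2, -3, -3, -2]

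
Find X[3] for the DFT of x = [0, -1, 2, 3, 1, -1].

X[3] = Σ(n=0 to 5) x[n] · ω_6^(3n) where ω_6 = e^(-2πi/6)
= (0)·ω_6^0 + (-1)·ω_6^3 + (2)·ω_6^6 + (3)·ω_6^9 + (1)·ω_6^12 + (-1)·ω_6^15

X[3] = 2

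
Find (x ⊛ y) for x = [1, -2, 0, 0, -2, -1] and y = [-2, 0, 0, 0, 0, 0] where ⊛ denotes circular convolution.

(x ⊛ y)[n] = Σ(m=0 to 5) x[m] · y[(n-m) mod 6]

Computing each output sample:
(x ⊛ y)[0] = -2
(x ⊛ y)[1] = 4
(x ⊛ y)[2] = 0
(x ⊛ y)[3] = 0
(x ⊛ y)[4] = 4
(x ⊛ y)[5] = 2

x ⊛ y = [-2, 4, 0, 0, 4, 2]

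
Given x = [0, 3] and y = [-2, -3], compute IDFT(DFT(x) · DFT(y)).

(x ⊛ y)[n] = Σ(m=0 to 1) x[m] · y[(n-m) mod 2]

Computing each output sample:
(x ⊛ y)[0] = -9
(x ⊛ y)[1] = -6

x ⊛ y = [-9, -6]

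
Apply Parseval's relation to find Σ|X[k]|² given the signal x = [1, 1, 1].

Parseval: Σ|x[n]|² = (1/N)Σ|X[k]|², so Σ|X[k]|² = N·Σ|x[n]|² = 3·3.0000

Σ|X[k]|² = N·Σ|x[n]|² = 3·3.0000 = 9.0000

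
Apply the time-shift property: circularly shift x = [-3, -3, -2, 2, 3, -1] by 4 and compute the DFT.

Time shift by 4: X_shifted[k] = ω_6^(4k) · X[k]
Shifted x = [-2, 2, 3, -1, -3, -3]

DFT(x[n-4]) = [-4, -1.5000-9.5263i, -2.5000+0.8660i, 0, -2.5000-0.8660i, -1.5000+9.5263i]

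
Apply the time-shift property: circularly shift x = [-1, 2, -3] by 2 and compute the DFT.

Time shift by 2: X_shifted[k] = ω_3^(2k) · X[k]
Shifted x = [2, -3, -1]

DFT(x[n-2]) = [-2, 4.0000+1.7321i, 4.0000-1.7321i]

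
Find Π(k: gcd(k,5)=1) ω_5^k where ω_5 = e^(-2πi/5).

The primitive 5th roots of unity are ω_5^k for k coprime to 5: k ∈ {1, 2, 3, 4}
Their product equals the constant term of the cyclotomic polynomial Φ_5(x) up to sign.
For n ≥ 3, the product of all primitive nth roots of unity is 1. (For n=1 it is 1; for n=2 it is -1.)

1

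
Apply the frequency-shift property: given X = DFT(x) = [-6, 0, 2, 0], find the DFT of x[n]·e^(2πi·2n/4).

Modulation property: DFT(ω_4^(-2n)·x[n]) = X[(k-2) mod 4], so circularly shift X by 2 positions.

X[k-2] = [2, 0, -6, 0]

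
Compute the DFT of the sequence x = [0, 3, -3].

X[k] = Σ(n=0 to 2) x[n] · ω_3^(nk)
where ω_3 = e^(-2πi/3)

Computing each X[k]:
X[0] = 0
X[1] = -5.1962i
X[2] = 5.1962i

X = [0, -5.1962i, 5.1962i]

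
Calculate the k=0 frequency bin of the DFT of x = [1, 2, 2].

X[0] = Σ(n=0 to 2) x[n] · ω_3^0 = Σ x[n]
= (1) + (2) + (2)

X[0] = 5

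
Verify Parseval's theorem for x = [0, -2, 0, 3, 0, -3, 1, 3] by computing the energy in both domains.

Time domain:
Σ|x[n]|² = |0|² + |-2|² + |0|² + |3|² + |0|² + |-3|² + |1|² + |3|² = 32.0000

Frequency domain:
(1/8)Σ|X[k]|² = (1/8)(|2|² + |0.7071+0.2929i|² + |-1+11i|² + |-0.7071-1.7071i|² + |0|² + |-0.7071+1.7071i|² + |-1-11i|² + |0.7071-0.2929i|²) = (1/8)·256.0000 = 32.0000

Both sides agree, confirming Parseval's theorem.

Σ|x[n]|² = (1/N)Σ|X[k]|² = 32.0000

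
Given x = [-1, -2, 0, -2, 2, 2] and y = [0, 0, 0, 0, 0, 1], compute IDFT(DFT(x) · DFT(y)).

(x ⊛ y)[n] = Σ(m=0 to 5) x[m] · y[(n-m) mod 6]

Computing each output sample:
(x ⊛ y)[0] = -2
(x ⊛ y)[1] = 0
(x ⊛ y)[2] = -2
(x ⊛ y)[3] = 2
(x ⊛ y)[4] = 2
(x ⊛ y)[5] = -1

x ⊛ y = [-2, 0, -2, 2, 2, -1]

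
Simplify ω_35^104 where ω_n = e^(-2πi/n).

Since ω_35^35 = 1, powers reduce modulo 35.
104 mod 35 = 34
So ω_35^104 = ω_35^34 = e^(-2πi·34/35)

ω_35^104 = ω_35^34 = 0.9839+0.1786i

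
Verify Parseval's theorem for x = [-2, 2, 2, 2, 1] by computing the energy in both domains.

Time domain:
Σ|x[n]|² = |-2|² + |2|² + |2|² + |2|² + |1|² = 17.0000

Frequency domain:
(1/5)Σ|X[k]|² = (1/5)(|5|² + |-4.3090-0.9511i|² + |-3.1910-0.5878i|² + |-3.1910+0.5878i|² + |-4.3090+0.9511i|²) = (1/5)·85.0000 = 17.0000

Both sides agree, confirming Parseval's theorem.

Σ|x[n]|² = (1/N)Σ|X[k]|² = 17.0000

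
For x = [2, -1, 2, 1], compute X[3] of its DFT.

X[3] = Σ(n=0 to 3) x[n] · ω_4^(3n) where ω_4 = e^(-2πi/4)
= (2)·ω_4^0 + (-1)·ω_4^3 + (2)·ω_4^6 + (1)·ω_4^9

X[3] = -2i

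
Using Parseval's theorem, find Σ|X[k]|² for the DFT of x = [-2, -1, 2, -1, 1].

Parseval: Σ|x[n]|² = (1/N)Σ|X[k]|², so Σ|X[k]|² = N·Σ|x[n]|² = 5·11.0000

Σ|X[k]|² = N·Σ|x[n]|² = 5·11.0000 = 55.0000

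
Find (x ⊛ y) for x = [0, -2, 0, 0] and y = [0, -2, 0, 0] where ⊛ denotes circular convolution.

(x ⊛ y)[n] = Σ(m=0 to 3) x[m] · y[(n-m) mod 4]

Computing each output sample:
(x ⊛ y)[0] = 0
(x ⊛ y)[1] = 0
(x ⊛ y)[2] = 4
(x ⊛ y)[3] = 0

x ⊛ y = [0, 0, 4, 0]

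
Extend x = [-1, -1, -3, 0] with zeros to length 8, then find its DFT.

Original 4-point DFT: [-5, 2+1i, -3, 2-1i]
Zero-padded 8-point DFT provides frequency interpolation.

DFT_8([x, 0, ...]) = [-5, -1.7071+3.7071i, 2+1i, -0.2929-2.2929i, -3, -0.2929+2.2929i, 2-1i, -1.7071-3.7071i]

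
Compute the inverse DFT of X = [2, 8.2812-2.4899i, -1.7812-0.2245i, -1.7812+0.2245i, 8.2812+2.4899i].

x[n] = (1/5) Σ(k=0 to 4) X[k] · e^(2πikn/5)

Computing each x[n]:
x[0] = 3
x[1] = 3
x[2] = -2
x[3] = -3
x[4] = 1

x = [3, 3, -2, -3, 1]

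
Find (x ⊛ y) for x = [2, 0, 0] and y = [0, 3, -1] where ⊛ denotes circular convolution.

(x ⊛ y)[n] = Σ(m=0 to 2) x[m] · y[(n-m) mod 3]

Computing each output sample:
(x ⊛ y)[0] = 0
(x ⊛ y)[1] = 6
(x ⊛ y)[2] = -2

x ⊛ y = [0, 6, -2]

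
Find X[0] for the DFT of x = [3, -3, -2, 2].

X[0] = Σ(n=0 to 3) x[n] · ω_4^0 = Σ x[n]
= (3) + (-3) + (-2) + (2)

X[0] = 0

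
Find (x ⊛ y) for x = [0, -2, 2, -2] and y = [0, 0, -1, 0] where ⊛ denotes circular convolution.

(x ⊛ y)[n] = Σ(m=0 to 3) x[m] · y[(n-m) mod 4]

Computing each output sample:
(x ⊛ y)[0] = -2
(x ⊛ y)[1] = 2
(x ⊛ y)[2] = 0
(x ⊛ y)[3] = 2

x ⊛ y = [-2, 2, 0, 2]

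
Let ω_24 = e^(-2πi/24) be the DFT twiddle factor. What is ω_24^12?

ω_24^12 = e^(-2πi·12/24)
= cos(-2π·12/24) + i·sin(-2π·12/24)
= cos(-24π/24) + i·sin(-24π/24)

ω_24^12 = cos(-24π/24) + i·sin(-24π/24) = -1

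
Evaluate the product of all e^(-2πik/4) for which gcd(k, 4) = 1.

The primitive 4th roots of unity are ω_4^k for k coprime to 4: k ∈ {1, 3}
Their product equals the constant term of the cyclotomic polynomial Φ_4(x) up to sign.
For n ≥ 3, the product of all primitive nth roots of unity is 1. (For n=1 it is 1; for n=2 it is -1.)

1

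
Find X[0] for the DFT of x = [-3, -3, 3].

X[0] = Σ(n=0 to 2) x[n] · ω_3^0 = Σ x[n]
= (-3) + (-3) + (3)

X[0] = -3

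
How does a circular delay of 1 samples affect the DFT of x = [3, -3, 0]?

Time shift by 1: X_shifted[k] = ω_3^(1k) · X[k]
Shifted x = [0, 3, -3]

DFT(x[n-1]) = [0, -5.1962i, 5.1962i]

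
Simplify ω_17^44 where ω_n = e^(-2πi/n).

Since ω_17^17 = 1, powers reduce modulo 17.
44 mod 17 = 10
So ω_17^44 = ω_17^10 = e^(-2πi·10/17)

ω_17^44 = ω_17^10 = -0.8502+0.5264i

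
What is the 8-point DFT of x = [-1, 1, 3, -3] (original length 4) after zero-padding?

Original 4-point DFT: [0, -4-4i, 4, -4+4i]
Zero-padded 8-point DFT provides frequency interpolation.

DFT_8([x, 0, ...]) = [0, 1.8284-1.5858i, -4-4i, -3.8284+4.4142i, 4, -3.8284-4.4142i, -4+4i, 1.8284+1.5858i]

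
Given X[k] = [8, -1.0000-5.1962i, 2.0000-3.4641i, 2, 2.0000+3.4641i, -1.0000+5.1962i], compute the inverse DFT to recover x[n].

x[n] = (1/6) Σ(k=0 to 5) X[k] · e^(2πikn/6)

Computing each x[n]:
x[0] = 2
x[1] = 3
x[2] = 2
x[3] = 2
x[4] = 1
x[5] = -2

x = [2, 3, 2, 2, 1, -2]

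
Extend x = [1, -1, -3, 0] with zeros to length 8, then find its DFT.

Original 4-point DFT: [-3, 4+1i, -1, 4-1i]
Zero-padded 8-point DFT provides frequency interpolation.

DFT_8([x, 0, ...]) = [-3, 0.2929+3.7071i, 4+1i, 1.7071-2.2929i, -1, 1.7071+2.2929i, 4-1i, 0.2929-3.7071i]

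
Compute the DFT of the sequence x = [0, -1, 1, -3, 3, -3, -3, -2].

X[k] = Σ(n=0 to 7) x[n] · ω_8^(nk)
where ω_8 = e^(-2πi/8)

Computing each X[k]:
X[0] = -8
X[1] = -0.8787-4.7071i
X[2] = 5-1i
X[3] = -5.1213+3.2929i
X[4] = 10
X[5] = -5.1213-3.2929i
X[6] = 5+1i
X[7] = -0.8787+4.7071i

X = [-8, -0.8787-4.7071i, 5-1i, -5.1213+3.2929i, 10, -5.1213-3.2929i, 5+1i, -0.8787+4.7071i]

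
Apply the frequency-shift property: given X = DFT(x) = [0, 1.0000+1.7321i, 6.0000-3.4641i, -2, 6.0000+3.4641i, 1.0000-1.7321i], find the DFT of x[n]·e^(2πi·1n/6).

Modulation property: DFT(ω_6^(-1n)·x[n]) = X[(k-1) mod 6], so circularly shift X by 1 positions.

X[k-1] = [1.0000-1.7321i, 0, 1.0000+1.7321i, 6.0000-3.4641i, -2, 6.0000+3.4641i]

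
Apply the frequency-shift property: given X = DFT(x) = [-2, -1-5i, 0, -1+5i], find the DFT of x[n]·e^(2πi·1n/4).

Modulation property: DFT(ω_4^(-1n)·x[n]) = X[(k-1) mod 4], so circularly shift X by 1 positions.

X[k-1] = [-1+5i, -2, -1-5i, 0]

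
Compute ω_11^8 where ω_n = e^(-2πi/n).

ω_11^8 = e^(-2πi·8/11)
= cos(-2π·8/11) + i·sin(-2π·8/11)
= cos(-16π/11) + i·sin(-16π/11)

ω_11^8 = cos(-16π/11) + i·sin(-16π/11) = -0.1423+0.9898i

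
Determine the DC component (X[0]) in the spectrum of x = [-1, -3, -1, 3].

X[0] = Σ(n=0 to 3) x[n] · ω_4^0 = Σ x[n]
= (-1) + (-3) + (-1) + (3)

X[0] = -2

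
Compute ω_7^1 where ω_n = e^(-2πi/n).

ω_7^1 = e^(-2πi·1/7)
= cos(-2π·1/7) + i·sin(-2π·1/7)
= cos(-2π/7) + i·sin(-2π/7)

ω_7^1 = cos(-2π/7) + i·sin(-2π/7) = 0.6235-0.7818i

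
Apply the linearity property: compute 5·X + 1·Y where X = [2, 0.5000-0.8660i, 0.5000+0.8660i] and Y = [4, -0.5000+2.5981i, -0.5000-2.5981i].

By linearity: DFT(5x + 1y) = 5·DFT(x) + 1·DFT(y)
= 5·[2, 0.5000-0.8660i, 0.5000+0.8660i] + 1·[4, -0.5000+2.5981i, -0.5000-2.5981i]

Computing element-wise:
Z[0] = 5·(2) + 1·(4) = 14
Z[1] = 5·(0.5000-0.8660i) + 1·(-0.5000+2.5981i) = 2.0000-1.7319i
Z[2] = 5·(0.5000+0.8660i) + 1·(-0.5000-2.5981i) = 2.0000+1.7319i

DFT(5x + 1y) = 5·X + 1·Y = [14, 2.0000-1.7319i, 2.0000+1.7319i]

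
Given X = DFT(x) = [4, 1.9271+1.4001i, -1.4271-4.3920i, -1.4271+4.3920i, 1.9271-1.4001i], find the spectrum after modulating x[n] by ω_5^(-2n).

Modulation property: DFT(ω_5^(-2n)·x[n]) = X[(k-2) mod 5], so circularly shift X by 2 positions.

X[k-2] = [-1.4271+4.3920i, 1.9271-1.4001i, 4, 1.9271+1.4001i, -1.4271-4.3920i]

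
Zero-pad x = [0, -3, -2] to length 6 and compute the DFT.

Original 3-point DFT: [-5, 2.5000+0.8660i, 2.5000-0.8660i]
Zero-padded 6-point DFT provides frequency interpolation.

DFT_6([x, 0, ...]) = [-5, -0.5000+4.3301i, 2.5000+0.8660i, 1, 2.5000-0.8660i, -0.5000-4.3301i]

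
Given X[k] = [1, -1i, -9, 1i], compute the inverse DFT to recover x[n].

x[n] = (1/4) Σ(k=0 to 3) X[k] · e^(2πikn/4)

Computing each x[n]:
x[0] = -2
x[1] = 3
x[2] = -2
x[3] = 2

x = [-2, 3, -2, 2]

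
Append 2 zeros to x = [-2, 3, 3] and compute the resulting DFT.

Original 3-point DFT: [4, -5, -5]
Zero-padded 5-point DFT provides frequency interpolation.

DFT_5([x, 0, ...]) = [4, -3.5000-4.6165i, -3.5000+1.0898i, -3.5000-1.0898i, -3.5000+4.6165i]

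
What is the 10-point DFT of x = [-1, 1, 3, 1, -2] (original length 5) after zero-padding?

Original 5-point DFT: [2, -4.5451-4.0287i, 1.0451+0.1388i, 1.0451-0.1388i, -4.5451+4.0287i]
Zero-padded 10-point DFT provides frequency interpolation.

DFT_10([x, 0, ...]) = [2, 2.0451-3.2164i, -4.5451-4.0287i, -3.5451+3.3022i, 1.0451+0.1388i, -2, 1.0451-0.1388i, -3.5451-3.3022i, -4.5451+4.0287i, 2.0451+3.2164i]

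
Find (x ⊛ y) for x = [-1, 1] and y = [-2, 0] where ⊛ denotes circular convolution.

(x ⊛ y)[n] = Σ(m=0 to 1) x[m] · y[(n-m) mod 2]

Computing each output sample:
(x ⊛ y)[0] = 2
(x ⊛ y)[1] = -2

x ⊛ y = [2, -2]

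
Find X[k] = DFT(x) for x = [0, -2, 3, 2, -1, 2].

X[k] = Σ(n=0 to 5) x[n] · ω_6^(nk)
where ω_6 = e^(-2πi/6)

Computing each X[k]:
X[0] = 4
X[1] = -3
X[2] = 1.0000+6.9282i
X[3] = 0
X[4] = 1.0000-6.9282i
X[5] = -3

X = [4, -3, 1.0000+6.9282i, 0, 1.0000-6.9282i, -3]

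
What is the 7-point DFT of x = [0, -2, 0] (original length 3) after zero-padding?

Original 3-point DFT: [-2, 1.0000+1.7321i, 1.0000-1.7321i]
Zero-padded 7-point DFT provides frequency interpolation.

DFT_7([x, 0, ...]) = [-2, -1.2470+1.5637i, 0.4450+1.9499i, 1.8019+0.8678i, 1.8019-0.8678i, 0.4450-1.9499i, -1.2470-1.5637i]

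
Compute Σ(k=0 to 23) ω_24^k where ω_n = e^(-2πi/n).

Sum of all nth roots of unity equals 0 for n > 1 (geometric series with r ≠ 1).

0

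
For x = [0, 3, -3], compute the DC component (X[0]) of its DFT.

X[0] = Σ(n=0 to 2) x[n] · ω_3^0 = Σ x[n]
= (0) + (3) + (-3)

X[0] = 0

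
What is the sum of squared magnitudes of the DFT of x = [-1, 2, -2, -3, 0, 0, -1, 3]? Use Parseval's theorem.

Parseval: Σ|x[n]|² = (1/N)Σ|X[k]|², so Σ|X[k]|² = N·Σ|x[n]|² = 8·28.0000

Σ|X[k]|² = N·Σ|x[n]|² = 8·28.0000 = 224.0000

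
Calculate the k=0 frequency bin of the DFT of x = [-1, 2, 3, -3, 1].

X[0] = Σ(n=0 to 4) x[n] · ω_5^0 = Σ x[n]
= (-1) + (2) + (3) + (-3) + (1)

X[0] = 2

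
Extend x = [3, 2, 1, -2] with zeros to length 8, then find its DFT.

Original 4-point DFT: [4, 2-4i, 4, 2+4i]
Zero-padded 8-point DFT provides frequency interpolation.

DFT_8([x, 0, ...]) = [4, 5.8284-1.0000i, 2-4i, 0.1716+1.0000i, 4, 0.1716-1.0000i, 2+4i, 5.8284+1.0000i]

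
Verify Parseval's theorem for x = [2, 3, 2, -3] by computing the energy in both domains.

Time domain:
Σ|x[n]|² = |2|² + |3|² + |2|² + |-3|² = 26.0000

Frequency domain:
(1/4)Σ|X[k]|² = (1/4)(|4|² + |-6i|² + |4|² + |6i|²) = (1/4)·104.0000 = 26.0000

Both sides agree, confirming Parseval's theorem.

Σ|x[n]|² = (1/N)Σ|X[k]|² = 26.0000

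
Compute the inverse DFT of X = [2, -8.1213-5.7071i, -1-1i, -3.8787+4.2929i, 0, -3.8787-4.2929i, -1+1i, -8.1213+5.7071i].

x[n] = (1/8) Σ(k=0 to 7) X[k] · e^(2πikn/8)

Computing each x[n]:
x[0] = -3
x[1] = 0
x[2] = 3
x[3] = 1
x[4] = 3
x[5] = 1
x[6] = -2
x[7] = -1

x = [-3, 0, 3, 1, 3, 1, -2, -1]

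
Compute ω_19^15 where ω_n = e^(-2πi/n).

ω_19^15 = e^(-2πi·15/19)
= cos(-2π·15/19) + i·sin(-2π·15/19)
= cos(-30π/19) + i·sin(-30π/19)

ω_19^15 = cos(-30π/19) + i·sin(-30π/19) = 0.2455+0.9694i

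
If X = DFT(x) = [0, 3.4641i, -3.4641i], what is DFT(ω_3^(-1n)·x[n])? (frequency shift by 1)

Modulation property: DFT(ω_3^(-1n)·x[n]) = X[(k-1) mod 3], so circularly shift X by 1 positions.

X[k-1] = [-3.4641i, 0, 3.4641i]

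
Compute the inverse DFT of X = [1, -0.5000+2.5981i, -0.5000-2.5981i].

x[n] = (1/3) Σ(k=0 to 2) X[k] · e^(2πikn/3)

Computing each x[n]:
x[0] = 0
x[1] = -1
x[2] = 2

x = [0, -1, 2]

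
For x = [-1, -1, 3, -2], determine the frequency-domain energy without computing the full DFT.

Parseval: Σ|x[n]|² = (1/N)Σ|X[k]|², so Σ|X[k]|² = N·Σ|x[n]|² = 4·15.0000

Σ|X[k]|² = N·Σ|x[n]|² = 4·15.0000 = 60.0000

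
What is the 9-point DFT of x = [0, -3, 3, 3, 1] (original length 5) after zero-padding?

Original 5-point DFT: [4, -5.4721+3.8042i, 3.4721+2.3511i, 3.4721-2.3511i, -5.4721-3.8042i]
Zero-padded 9-point DFT provides frequency interpolation.

DFT_9([x, 0, ...]) = [4, -4.2169-3.9662i, -4.0740+5.1692i, 2.5000+4.3301i, 3.7909+1.3412i, 3.7909-1.3412i, 2.5000-4.3301i, -4.0740-5.1692i, -4.2169+3.9662i]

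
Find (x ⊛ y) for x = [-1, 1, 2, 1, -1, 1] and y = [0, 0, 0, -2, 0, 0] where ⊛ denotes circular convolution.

(x ⊛ y)[n] = Σ(m=0 to 5) x[m] · y[(n-m) mod 6]

Computing each output sample:
(x ⊛ y)[0] = -2
(x ⊛ y)[1] = 2
(x ⊛ y)[2] = -2
(x ⊛ y)[3] = 2
(x ⊛ y)[4] = -2
(x ⊛ y)[5] = -4

x ⊛ y = [-2, 2, -2, 2, -2, -4]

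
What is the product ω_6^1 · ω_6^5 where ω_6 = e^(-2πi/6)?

The primitive 6th roots of unity are ω_6^k for k coprime to 6: k ∈ {1, 5}
Their product equals the constant term of the cyclotomic polynomial Φ_6(x) up to sign.
For n ≥ 3, the product of all primitive nth roots of unity is 1. (For n=1 it is 1; for n=2 it is -1.)

1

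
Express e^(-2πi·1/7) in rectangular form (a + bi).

ω_7^1 = e^(-2πi·1/7)
= cos(-2π·1/7) + i·sin(-2π·1/7)
= cos(-2π/7) + i·sin(-2π/7)

ω_7^1 = cos(-2π/7) + i·sin(-2π/7) = 0.6235-0.7818i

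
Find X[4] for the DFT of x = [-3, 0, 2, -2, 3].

X[4] = Σ(n=0 to 4) x[n] · ω_5^(4n) where ω_5 = e^(-2πi/5)
= (-3)·ω_5^0 + (0)·ω_5^4 + (2)·ω_5^8 + (-2)·ω_5^12 + (3)·ω_5^16

X[4] = -2.0729-0.5020i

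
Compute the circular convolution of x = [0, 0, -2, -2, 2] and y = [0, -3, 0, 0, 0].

(x ⊛ y)[n] = Σ(m=0 to 4) x[m] · y[(n-m) mod 5]

Computing each output sample:
(x ⊛ y)[0] = -6
(x ⊛ y)[1] = 0
(x ⊛ y)[2] = 0
(x ⊛ y)[3] = 6
(x ⊛ y)[4] = 6

x ⊛ y = [-6, 0, 0, 6, 6]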